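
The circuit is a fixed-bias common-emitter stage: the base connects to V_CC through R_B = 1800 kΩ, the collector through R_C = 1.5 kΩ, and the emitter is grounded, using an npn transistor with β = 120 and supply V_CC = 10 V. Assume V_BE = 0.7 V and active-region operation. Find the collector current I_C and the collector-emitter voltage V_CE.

Base loop: V_CC = I_B·R_B + V_BE, so I_B = (10 − 0.7)/1800 kΩ = 0.00517 mA.
In the active region I_C = β·I_B = 120 × 0.00517 = 0.62 mA.
Collector loop: V_CE = V_CC − I_C·R_C = 10 − 0.62×1.5 = 9.07 V.
Since V_CE = 9.07 V > V_CE(sat) ≈ 0.2 V, the transistor is in the active region as assumed.

I_C ≈ 0.62 mA, V_CE ≈ 9.1 V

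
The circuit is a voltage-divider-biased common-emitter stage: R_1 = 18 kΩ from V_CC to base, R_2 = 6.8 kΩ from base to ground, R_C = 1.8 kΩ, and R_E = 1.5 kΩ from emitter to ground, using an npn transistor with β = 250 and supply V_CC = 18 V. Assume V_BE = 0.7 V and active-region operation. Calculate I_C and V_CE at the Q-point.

Thevenize the base divider: V_Th = V_CC·R_2/(R_1+R_2) = 18×6.8/24.8 = 4.94 V, R_Th = R_1‖R_2 = 4.94 kΩ.
Base-emitter loop: V_Th = I_B·R_Th + V_BE + (β+1)I_B·R_E, so I_B = (4.94 − 0.7) / (4.94 + 251×1.5) = 0.0111 mA.
I_C = β·I_B = 250×0.0111 = 2.78 mA, and I_E = (β+1)I_B = 2.79 mA.
V_CE = V_CC − I_C·R_C − I_E·R_E = 18 − 2.78×1.8 − 2.79×1.5 = 8.82 V.
V_CE = 8.82 V > 0.2 V confirms active-region operation.

I_C ≈ 2.8 mA, V_CE ≈ 8.8 V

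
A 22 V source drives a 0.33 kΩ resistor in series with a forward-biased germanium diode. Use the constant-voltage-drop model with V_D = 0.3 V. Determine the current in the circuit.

I ≈ 66 mA

KVL around the loop: 22 = V_D + I·R = 0.3 + I × 0.33 kΩ.
So I = (22 − 0.3) / 0.33 kΩ = 21.7 / 0.33 = 65.8 mA.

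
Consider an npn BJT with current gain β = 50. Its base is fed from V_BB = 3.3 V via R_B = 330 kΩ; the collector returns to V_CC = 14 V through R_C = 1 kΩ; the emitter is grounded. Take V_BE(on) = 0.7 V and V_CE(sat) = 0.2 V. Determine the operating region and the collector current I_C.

Assume active. Base-emitter loop: I_B = (V_BB − V_BE)/R_B = (3.3 − 0.7)/330 = 0.00788 mA.
I_C = β·I_B = 50×0.00788 = 0.394 mA.
V_CE = V_CC − I_C·R_C = 14 − 0.394×1 = 13.6 V > V_CE(sat), so the active-region assumption holds.

active; I_C ≈ 0.39 mA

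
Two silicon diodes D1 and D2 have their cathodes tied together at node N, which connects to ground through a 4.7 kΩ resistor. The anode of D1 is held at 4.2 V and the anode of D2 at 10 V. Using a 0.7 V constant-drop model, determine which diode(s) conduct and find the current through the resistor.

Only D2 conducts; I_R ≈ 2 mA

Assume both conduct. Then node N would need to be at both 4.2−0.7 = 3.5 V and 10−0.7 = 9.3 V, which is impossible.
Assume only D2 conducts: V_N = 10 − 0.7 = 9.3 V, so I_R = 9.3/4.7 = 1.98 mA.
Check D1: its anode-to-cathode voltage is 4.2 − 9.3 = -5.1 V < 0.7 V, so it is off. The assumption is consistent.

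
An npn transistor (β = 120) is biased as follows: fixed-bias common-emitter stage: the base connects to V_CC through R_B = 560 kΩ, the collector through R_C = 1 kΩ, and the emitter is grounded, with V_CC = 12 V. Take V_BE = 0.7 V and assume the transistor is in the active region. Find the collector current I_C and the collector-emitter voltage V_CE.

Base loop: V_CC = I_B·R_B + V_BE, so I_B = (12 − 0.7)/560 kΩ = 0.0202 mA.
In the active region I_C = β·I_B = 120 × 0.0202 = 2.42 mA.
Collector loop: V_CE = V_CC − I_C·R_C = 12 − 2.42×1 = 9.58 V.
Since V_CE = 9.58 V > V_CE(sat) ≈ 0.2 V, the transistor is in the active region as assumed.

I_C ≈ 2.4 mA, V_CE ≈ 9.6 V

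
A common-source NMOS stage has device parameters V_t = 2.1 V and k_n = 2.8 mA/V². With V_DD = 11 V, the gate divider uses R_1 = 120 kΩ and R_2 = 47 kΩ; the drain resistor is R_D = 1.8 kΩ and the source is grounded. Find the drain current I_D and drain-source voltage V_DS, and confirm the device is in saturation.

V_G = V_DD·R_2/(R_1+R_2) = 11×47/167 = 3.1 V. With the source grounded, V_GS = V_G = 3.1 V.
Assume saturation: I_D = (k_n/2)(V_GS − V_t)² = (2.8/2)×(3.1 − 2.1)² = 1.4×0.996² = 1.39 mA.
V_DS = V_DD − I_D·R_D = 11 − 1.39×1.8 = 8.5 V.
Saturation requires V_DS ≥ V_GS − V_t = 0.996 V; 8.5 ≥ 0.996 ✓.

I_D ≈ 1.4 mA, V_DS ≈ 8.5 V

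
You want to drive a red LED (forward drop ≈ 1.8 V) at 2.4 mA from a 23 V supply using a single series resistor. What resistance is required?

The resistor drops V_S − V_D = 23 − 1.8 = 21.2 V at 2.4 mA.
R = 21.2 V / 2.4 mA = 8.83 kΩ.

R ≈ 8.8 kΩ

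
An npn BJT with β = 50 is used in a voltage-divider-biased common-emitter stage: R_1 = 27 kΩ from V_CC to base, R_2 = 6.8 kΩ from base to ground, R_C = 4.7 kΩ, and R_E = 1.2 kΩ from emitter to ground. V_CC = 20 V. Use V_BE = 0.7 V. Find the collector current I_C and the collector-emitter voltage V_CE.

I_C ≈ 2.5 mA, V_CE ≈ 5.2 V

Thevenize the base divider: V_Th = V_CC·R_2/(R_1+R_2) = 20×6.8/33.8 = 4.02 V, R_Th = R_1‖R_2 = 5.43 kΩ.
Base-emitter loop: V_Th = I_B·R_Th + V_BE + (β+1)I_B·R_E, so I_B = (4.02 − 0.7) / (5.43 + 51×1.2) = 0.0499 mA.
I_C = β·I_B = 50×0.0499 = 2.49 mA, and I_E = (β+1)I_B = 2.54 mA.
V_CE = V_CC − I_C·R_C − I_E·R_E = 20 − 2.49×4.7 − 2.54×1.2 = 5.23 V.
V_CE = 5.23 V > 0.2 V confirms active-region operation.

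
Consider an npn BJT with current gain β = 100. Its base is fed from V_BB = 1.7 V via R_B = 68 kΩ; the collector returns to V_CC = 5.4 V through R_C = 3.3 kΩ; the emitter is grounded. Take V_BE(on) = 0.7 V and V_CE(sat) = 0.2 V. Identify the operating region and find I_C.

Assume active. Base-emitter loop: I_B = (V_BB − V_BE)/R_B = (1.7 − 0.7)/68 = 0.0147 mA.
I_C = β·I_B = 100×0.0147 = 1.47 mA.
V_CE = V_CC − I_C·R_C = 5.4 − 1.47×3.3 = 0.547 V > V_CE(sat), so the active-region assumption holds.

active; I_C ≈ 1.5 mA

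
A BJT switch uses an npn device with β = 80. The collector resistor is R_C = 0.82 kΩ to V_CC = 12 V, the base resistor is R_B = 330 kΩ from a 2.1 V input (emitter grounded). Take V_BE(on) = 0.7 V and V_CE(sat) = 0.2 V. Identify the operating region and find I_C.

active; I_C ≈ 0.34 mA

Assume active. Base-emitter loop: I_B = (V_BB − V_BE)/R_B = (2.1 − 0.7)/330 = 0.00424 mA.
I_C = β·I_B = 80×0.00424 = 0.339 mA.
V_CE = V_CC − I_C·R_C = 12 − 0.339×0.82 = 11.7 V > V_CE(sat), so the active-region assumption holds.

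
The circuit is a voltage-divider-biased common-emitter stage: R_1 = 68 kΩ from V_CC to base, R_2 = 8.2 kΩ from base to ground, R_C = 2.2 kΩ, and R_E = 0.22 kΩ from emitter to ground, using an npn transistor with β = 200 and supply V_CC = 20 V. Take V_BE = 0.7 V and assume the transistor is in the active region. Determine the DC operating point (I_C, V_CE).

Thevenize the base divider: V_Th = V_CC·R_2/(R_1+R_2) = 20×8.2/76.2 = 2.15 V, R_Th = R_1‖R_2 = 7.32 kΩ.
Base-emitter loop: V_Th = I_B·R_Th + V_BE + (β+1)I_B·R_E, so I_B = (2.15 − 0.7) / (7.32 + 201×0.22) = 0.0282 mA.
I_C = β·I_B = 200×0.0282 = 5.64 mA, and I_E = (β+1)I_B = 5.66 mA.
V_CE = V_CC − I_C·R_C − I_E·R_E = 20 − 5.64×2.2 − 5.66×0.22 = 6.36 V.
V_CE = 6.36 V > 0.2 V confirms active-region operation.

I_C ≈ 5.6 mA, V_CE ≈ 6.4 V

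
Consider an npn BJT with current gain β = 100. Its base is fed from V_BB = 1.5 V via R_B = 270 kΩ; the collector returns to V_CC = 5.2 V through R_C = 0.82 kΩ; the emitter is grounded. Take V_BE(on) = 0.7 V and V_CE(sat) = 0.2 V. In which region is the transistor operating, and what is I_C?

Assume active. Base-emitter loop: I_B = (V_BB − V_BE)/R_B = (1.5 − 0.7)/270 = 0.00296 mA.
I_C = β·I_B = 100×0.00296 = 0.296 mA.
V_CE = V_CC − I_C·R_C = 5.2 − 0.296×0.82 = 4.96 V > V_CE(sat), so the active-region assumption holds.

active; I_C ≈ 0.3 mA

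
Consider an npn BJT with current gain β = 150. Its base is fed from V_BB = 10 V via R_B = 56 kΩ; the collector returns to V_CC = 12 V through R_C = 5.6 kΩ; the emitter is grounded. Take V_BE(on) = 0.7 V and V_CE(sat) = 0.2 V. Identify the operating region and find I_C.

saturation; I_C ≈ 2.1 mA

Assume active: I_B = (10 − 0.7)/56 = 0.166 mA, giving I_C = β·I_B = 24.9 mA.
But then V_CE = 12 − 24.9×5.6 = -128 V < V_CE(sat) = 0.2 V — impossible in the active region.
So the transistor is saturated. With V_CE = 0.2 V, I_C = (V_CC − 0.2)/R_C = 11.8/5.6 = 2.11 mA.
Check: β·I_B = 24.9 mA > I_C = 2.11 mA, confirming saturation.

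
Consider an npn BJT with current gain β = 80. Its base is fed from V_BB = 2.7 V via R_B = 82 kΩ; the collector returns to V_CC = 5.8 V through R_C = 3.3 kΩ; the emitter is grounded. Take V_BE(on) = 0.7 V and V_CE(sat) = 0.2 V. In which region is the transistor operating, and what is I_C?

Assume active: I_B = (2.7 − 0.7)/82 = 0.0244 mA, giving I_C = β·I_B = 1.95 mA.
But then V_CE = 5.8 − 1.95×3.3 = -0.639 V < V_CE(sat) = 0.2 V — impossible in the active region.
So the transistor is saturated. With V_CE = 0.2 V, I_C = (V_CC − 0.2)/R_C = 5.6/3.3 = 1.7 mA.
Check: β·I_B = 1.95 mA > I_C = 1.7 mA, confirming saturation.

saturation; I_C ≈ 1.7 mA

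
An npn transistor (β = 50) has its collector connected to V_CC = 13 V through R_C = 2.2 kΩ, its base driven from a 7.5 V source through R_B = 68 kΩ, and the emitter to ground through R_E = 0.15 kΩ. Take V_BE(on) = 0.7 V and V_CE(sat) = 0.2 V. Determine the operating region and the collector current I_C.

Assume active. Base-emitter loop: I_B = (V_BB − V_BE)/(R_B + (β+1)R_E) = (7.5 − 0.7)/(68 + 51×0.15) = 0.0899 mA.
I_C = β·I_B = 50×0.0899 = 4.49 mA.
V_CE = V_CC − I_C·R_C − I_E·R_E = 13 − 4.49×2.2 − 4.58×0.15 = 2.42 V > V_CE(sat), so the active-region assumption holds.

active; I_C ≈ 4.5 mA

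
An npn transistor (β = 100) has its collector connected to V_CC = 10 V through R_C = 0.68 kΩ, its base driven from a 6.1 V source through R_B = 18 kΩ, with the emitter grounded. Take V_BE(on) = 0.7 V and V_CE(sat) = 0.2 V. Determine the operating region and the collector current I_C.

Assume active: I_B = (6.1 − 0.7)/18 = 0.3 mA, giving I_C = β·I_B = 30 mA.
But then V_CE = 10 − 30×0.68 = -10.4 V < V_CE(sat) = 0.2 V — impossible in the active region.
So the transistor is saturated. With V_CE = 0.2 V, I_C = (V_CC − 0.2)/R_C = 9.8/0.68 = 14.4 mA.
Check: β·I_B = 30 mA > I_C = 14.4 mA, confirming saturation.

saturation; I_C ≈ 14 mA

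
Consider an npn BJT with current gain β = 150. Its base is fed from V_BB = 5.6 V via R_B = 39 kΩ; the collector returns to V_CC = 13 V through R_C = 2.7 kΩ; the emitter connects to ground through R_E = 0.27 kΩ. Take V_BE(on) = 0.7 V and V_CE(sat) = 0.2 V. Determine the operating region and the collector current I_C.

Assume active: I_B = (5.6 − 0.7)/(39 + 151×0.27) = 0.0614 mA, I_C = β·I_B = 9.21 mA.
Then V_CE = 13 − 9.21×2.7 − 9.28×0.27 = -14.4 V < 0.2 V — the active assumption fails.
Re-solve with V_CE = 0.2 V. KCL at the emitter: V_E/R_E = (V_BB−0.7−V_E)/R_B + (V_CC−0.2−V_E)/R_C, giving V_E = 1.19 V.
I_C = (V_CC − 0.2 − V_E)/R_C = (12.8 − 1.19)/2.7 = 4.3 mA.
Check: I_B = (4.9 − 1.19)/39 = 0.0952 mA, and β·I_B = 14.3 mA > I_C, confirming saturation.

saturation; I_C ≈ 4.3 mA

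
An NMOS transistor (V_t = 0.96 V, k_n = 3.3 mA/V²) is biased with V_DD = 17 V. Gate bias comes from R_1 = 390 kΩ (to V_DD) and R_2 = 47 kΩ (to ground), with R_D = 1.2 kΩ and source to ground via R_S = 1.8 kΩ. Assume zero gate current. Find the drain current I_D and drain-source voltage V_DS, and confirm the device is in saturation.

I_D ≈ 0.26 mA, V_DS ≈ 16 V

V_G = V_DD·R_2/(R_1+R_2) = 17×47/437 = 1.83 V.
Assume saturation: I_D = (k_n/2)(V_GS − V_t)² with V_GS = V_G − I_D·R_S = 1.83 − 1.8·I_D.
Substituting gives 5.35·I_D² − 6.16·I_D + 1.24 = 0, with roots I_D = 0.261 or 0.891 mA.
The root I_D = 0.891 mA gives V_GS = 0.225 V ≤ V_t, so take I_D = 0.261 mA.
Then V_GS = 1.36 V and V_DS = V_DD − I_D(R_D+R_S) = 17 − 0.261×3 = 16.2 V.
Saturation requires V_DS ≥ V_GS − V_t = 0.398 V; 16.2 ≥ 0.398 ✓.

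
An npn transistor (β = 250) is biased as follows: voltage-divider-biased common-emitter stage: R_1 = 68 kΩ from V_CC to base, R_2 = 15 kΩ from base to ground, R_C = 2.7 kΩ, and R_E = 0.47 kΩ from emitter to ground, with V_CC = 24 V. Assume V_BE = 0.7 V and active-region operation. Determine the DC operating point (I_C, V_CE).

Thevenize the base divider: V_Th = V_CC·R_2/(R_1+R_2) = 24×15/83 = 4.34 V, R_Th = R_1‖R_2 = 12.3 kΩ.
Base-emitter loop: V_Th = I_B·R_Th + V_BE + (β+1)I_B·R_E, so I_B = (4.34 − 0.7) / (12.3 + 251×0.47) = 0.0279 mA.
I_C = β·I_B = 250×0.0279 = 6.98 mA, and I_E = (β+1)I_B = 7.01 mA.
V_CE = V_CC − I_C·R_C − I_E·R_E = 24 − 6.98×2.7 − 7.01×0.47 = 1.86 V.
V_CE = 1.86 V > 0.2 V confirms active-region operation.

I_C ≈ 7 mA, V_CE ≈ 1.9 V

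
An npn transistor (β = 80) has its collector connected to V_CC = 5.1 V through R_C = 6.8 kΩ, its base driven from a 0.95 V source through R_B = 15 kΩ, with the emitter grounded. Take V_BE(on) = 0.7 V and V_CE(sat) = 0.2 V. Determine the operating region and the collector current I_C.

saturation; I_C ≈ 0.72 mA

Assume active: I_B = (0.95 − 0.7)/15 = 0.0167 mA, giving I_C = β·I_B = 1.33 mA.
But then V_CE = 5.1 − 1.33×6.8 = -3.97 V < V_CE(sat) = 0.2 V — impossible in the active region.
So the transistor is saturated. With V_CE = 0.2 V, I_C = (V_CC − 0.2)/R_C = 4.9/6.8 = 0.721 mA.
Check: β·I_B = 1.33 mA > I_C = 0.721 mA, confirming saturation.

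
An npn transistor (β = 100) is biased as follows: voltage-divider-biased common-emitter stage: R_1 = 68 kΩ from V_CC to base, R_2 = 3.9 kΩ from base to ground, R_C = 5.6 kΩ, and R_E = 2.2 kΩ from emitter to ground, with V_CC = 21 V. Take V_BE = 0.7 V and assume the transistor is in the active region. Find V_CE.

Thevenize the base divider: V_Th = V_CC·R_2/(R_1+R_2) = 21×3.9/71.9 = 1.14 V, R_Th = R_1‖R_2 = 3.69 kΩ.
Base-emitter loop: V_Th = I_B·R_Th + V_BE + (β+1)I_B·R_E, so I_B = (1.14 − 0.7) / (3.69 + 101×2.2) = 0.00194 mA.
I_C = β·I_B = 100×0.00194 = 0.194 mA, and I_E = (β+1)I_B = 0.196 mA.
V_CE = V_CC − I_C·R_C − I_E·R_E = 21 − 0.194×5.6 − 0.196×2.2 = 19.5 V.
V_CE = 19.5 V > 0.2 V confirms active-region operation.

V_CE ≈ 19 V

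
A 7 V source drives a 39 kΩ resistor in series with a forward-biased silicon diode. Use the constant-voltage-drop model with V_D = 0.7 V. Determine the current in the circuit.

I ≈ 0.16 mA

KVL around the loop: 7 = V_D + I·R = 0.7 + I × 39 kΩ.
So I = (7 − 0.7) / 39 kΩ = 6.3 / 39 = 0.162 mA.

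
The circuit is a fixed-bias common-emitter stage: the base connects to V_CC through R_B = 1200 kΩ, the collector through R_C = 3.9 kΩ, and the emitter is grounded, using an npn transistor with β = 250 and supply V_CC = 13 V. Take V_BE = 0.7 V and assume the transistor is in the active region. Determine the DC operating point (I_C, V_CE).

I_C ≈ 2.6 mA, V_CE ≈ 3 V

Base loop: V_CC = I_B·R_B + V_BE, so I_B = (13 − 0.7)/1200 kΩ = 0.0103 mA.
In the active region I_C = β·I_B = 250 × 0.0103 = 2.56 mA.
Collector loop: V_CE = V_CC − I_C·R_C = 13 − 2.56×3.9 = 3.01 V.
Since V_CE = 3.01 V > V_CE(sat) ≈ 0.2 V, the transistor is in the active region as assumed.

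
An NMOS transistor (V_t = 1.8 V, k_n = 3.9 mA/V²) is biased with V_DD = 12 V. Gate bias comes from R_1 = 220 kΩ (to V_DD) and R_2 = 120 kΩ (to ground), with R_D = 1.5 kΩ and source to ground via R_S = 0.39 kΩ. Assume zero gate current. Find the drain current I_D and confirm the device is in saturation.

V_G = V_DD·R_2/(R_1+R_2) = 12×120/340 = 4.24 V.
Assume saturation: I_D = (k_n/2)(V_GS − V_t)² with V_GS = V_G − I_D·R_S = 4.24 − 0.39·I_D.
Substituting gives 0.297·I_D² − 4.7·I_D + 11.6 = 0, with roots I_D = 3.04 or 12.8 mA.
The root I_D = 12.8 mA gives V_GS = -0.764 V ≤ V_t, so take I_D = 3.04 mA.
Then V_GS = 3.05 V and V_DS = V_DD − I_D(R_D+R_S) = 12 − 3.04×1.89 = 6.25 V.
Saturation requires V_DS ≥ V_GS − V_t = 1.25 V; 6.25 ≥ 1.25 ✓.

I_D ≈ 3 mA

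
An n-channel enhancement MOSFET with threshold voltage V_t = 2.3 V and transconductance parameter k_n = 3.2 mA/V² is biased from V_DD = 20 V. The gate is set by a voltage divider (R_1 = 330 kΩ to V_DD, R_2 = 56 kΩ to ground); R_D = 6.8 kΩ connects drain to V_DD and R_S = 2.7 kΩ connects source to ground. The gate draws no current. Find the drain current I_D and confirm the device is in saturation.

V_G = V_DD·R_2/(R_1+R_2) = 20×56/386 = 2.9 V.
Assume saturation: I_D = (k_n/2)(V_GS − V_t)² with V_GS = V_G − I_D·R_S = 2.9 − 2.7·I_D.
Substituting gives 11.7·I_D² − 6.2·I_D + 0.579 = 0, with roots I_D = 0.121 or 0.41 mA.
The root I_D = 0.41 mA gives V_GS = 1.79 V ≤ V_t, so take I_D = 0.121 mA.
Then V_GS = 2.57 V and V_DS = V_DD − I_D(R_D+R_S) = 20 − 0.121×9.5 = 18.9 V.
Saturation requires V_DS ≥ V_GS − V_t = 0.275 V; 18.9 ≥ 0.275 ✓.

I_D ≈ 0.12 mA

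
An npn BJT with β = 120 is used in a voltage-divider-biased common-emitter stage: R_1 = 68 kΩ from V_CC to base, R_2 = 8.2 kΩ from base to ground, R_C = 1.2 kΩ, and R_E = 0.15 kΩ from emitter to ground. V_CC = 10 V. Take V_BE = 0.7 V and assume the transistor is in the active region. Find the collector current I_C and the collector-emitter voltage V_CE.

I_C ≈ 1.8 mA, V_CE ≈ 7.6 V

Thevenize the base divider: V_Th = V_CC·R_2/(R_1+R_2) = 10×8.2/76.2 = 1.08 V, R_Th = R_1‖R_2 = 7.32 kΩ.
Base-emitter loop: V_Th = I_B·R_Th + V_BE + (β+1)I_B·R_E, so I_B = (1.08 − 0.7) / (7.32 + 121×0.15) = 0.0148 mA.
I_C = β·I_B = 120×0.0148 = 1.77 mA, and I_E = (β+1)I_B = 1.79 mA.
V_CE = V_CC − I_C·R_C − I_E·R_E = 10 − 1.77×1.2 − 1.79×0.15 = 7.61 V.
V_CE = 7.61 V > 0.2 V confirms active-region operation.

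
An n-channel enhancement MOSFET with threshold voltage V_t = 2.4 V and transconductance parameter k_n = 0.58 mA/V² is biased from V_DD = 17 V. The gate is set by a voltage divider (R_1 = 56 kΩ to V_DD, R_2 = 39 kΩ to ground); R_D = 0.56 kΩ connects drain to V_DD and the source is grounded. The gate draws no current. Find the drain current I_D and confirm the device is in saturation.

V_G = V_DD·R_2/(R_1+R_2) = 17×39/95 = 6.98 V. With the source grounded, V_GS = V_G = 6.98 V.
Assume saturation: I_D = (k_n/2)(V_GS − V_t)² = (0.58/2)×(6.98 − 2.4)² = 0.29×4.58² = 6.08 mA.
V_DS = V_DD − I_D·R_D = 17 − 6.08×0.56 = 13.6 V.
Saturation requires V_DS ≥ V_GS − V_t = 4.58 V; 13.6 ≥ 4.58 ✓.

I_D ≈ 6.1 mA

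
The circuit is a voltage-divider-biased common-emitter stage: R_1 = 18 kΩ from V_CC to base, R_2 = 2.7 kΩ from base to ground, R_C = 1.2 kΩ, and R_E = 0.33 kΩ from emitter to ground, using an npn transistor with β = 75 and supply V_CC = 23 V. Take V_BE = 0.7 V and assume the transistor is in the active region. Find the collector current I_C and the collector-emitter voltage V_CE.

Thevenize the base divider: V_Th = V_CC·R_2/(R_1+R_2) = 23×2.7/20.7 = 3 V, R_Th = R_1‖R_2 = 2.35 kΩ.
Base-emitter loop: V_Th = I_B·R_Th + V_BE + (β+1)I_B·R_E, so I_B = (3 − 0.7) / (2.35 + 76×0.33) = 0.0839 mA.
I_C = β·I_B = 75×0.0839 = 6.29 mA, and I_E = (β+1)I_B = 6.37 mA.
V_CE = V_CC − I_C·R_C − I_E·R_E = 23 − 6.29×1.2 − 6.37×0.33 = 13.3 V.
V_CE = 13.3 V > 0.2 V confirms active-region operation.

I_C ≈ 6.3 mA, V_CE ≈ 13 V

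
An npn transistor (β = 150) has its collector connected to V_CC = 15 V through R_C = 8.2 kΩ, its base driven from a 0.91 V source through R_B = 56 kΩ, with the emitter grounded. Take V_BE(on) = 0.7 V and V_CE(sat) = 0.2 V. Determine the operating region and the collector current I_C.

Assume active. Base-emitter loop: I_B = (V_BB − V_BE)/R_B = (0.91 − 0.7)/56 = 0.00375 mA.
I_C = β·I_B = 150×0.00375 = 0.563 mA.
V_CE = V_CC − I_C·R_C = 15 − 0.563×8.2 = 10.4 V > V_CE(sat), so the active-region assumption holds.

active; I_C ≈ 0.56 mA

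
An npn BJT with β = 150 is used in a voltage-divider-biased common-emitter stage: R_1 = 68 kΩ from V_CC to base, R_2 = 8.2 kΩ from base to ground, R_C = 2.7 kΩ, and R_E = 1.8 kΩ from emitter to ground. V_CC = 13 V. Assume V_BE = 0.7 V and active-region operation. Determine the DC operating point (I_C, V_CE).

Thevenize the base divider: V_Th = V_CC·R_2/(R_1+R_2) = 13×8.2/76.2 = 1.4 V, R_Th = R_1‖R_2 = 7.32 kΩ.
Base-emitter loop: V_Th = I_B·R_Th + V_BE + (β+1)I_B·R_E, so I_B = (1.4 − 0.7) / (7.32 + 151×1.8) = 0.0025 mA.
I_C = β·I_B = 150×0.0025 = 0.376 mA, and I_E = (β+1)I_B = 0.378 mA.
V_CE = V_CC − I_C·R_C − I_E·R_E = 13 − 0.376×2.7 − 0.378×1.8 = 11.3 V.
V_CE = 11.3 V > 0.2 V confirms active-region operation.

I_C ≈ 0.38 mA, V_CE ≈ 11 V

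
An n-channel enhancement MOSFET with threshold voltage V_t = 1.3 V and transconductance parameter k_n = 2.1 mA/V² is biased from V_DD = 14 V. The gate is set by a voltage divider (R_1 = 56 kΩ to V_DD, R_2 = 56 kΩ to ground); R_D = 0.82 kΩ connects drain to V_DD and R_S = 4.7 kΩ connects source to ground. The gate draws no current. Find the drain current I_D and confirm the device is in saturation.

V_G = V_DD·R_2/(R_1+R_2) = 14×56/112 = 7 V.
Assume saturation: I_D = (k_n/2)(V_GS − V_t)² with V_GS = V_G − I_D·R_S = 7 − 4.7·I_D.
Substituting gives 23.2·I_D² − 57.3·I_D + 34.1 = 0, with roots I_D = 1 or 1.46 mA.
The root I_D = 1.46 mA gives V_GS = 0.119 V ≤ V_t, so take I_D = 1 mA.
Then V_GS = 2.28 V and V_DS = V_DD − I_D(R_D+R_S) = 14 − 1×5.52 = 8.45 V.
Saturation requires V_DS ≥ V_GS − V_t = 0.978 V; 8.45 ≥ 0.978 ✓.

I_D ≈ 1 mA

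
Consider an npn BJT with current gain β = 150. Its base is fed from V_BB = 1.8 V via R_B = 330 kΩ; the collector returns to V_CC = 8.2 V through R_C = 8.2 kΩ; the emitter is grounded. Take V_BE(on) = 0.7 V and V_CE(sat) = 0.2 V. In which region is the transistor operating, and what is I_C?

Assume active. Base-emitter loop: I_B = (V_BB − V_BE)/R_B = (1.8 − 0.7)/330 = 0.00333 mA.
I_C = β·I_B = 150×0.00333 = 0.5 mA.
V_CE = V_CC − I_C·R_C = 8.2 − 0.5×8.2 = 4.1 V > V_CE(sat), so the active-region assumption holds.

active; I_C ≈ 0.5 mA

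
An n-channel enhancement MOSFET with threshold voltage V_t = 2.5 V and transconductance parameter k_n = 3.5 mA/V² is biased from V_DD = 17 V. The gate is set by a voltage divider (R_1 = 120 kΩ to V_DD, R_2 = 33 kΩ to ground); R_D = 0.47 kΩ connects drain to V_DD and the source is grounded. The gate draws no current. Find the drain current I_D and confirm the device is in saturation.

V_G = V_DD·R_2/(R_1+R_2) = 17×33/153 = 3.67 V. With the source grounded, V_GS = V_G = 3.67 V.
Assume saturation: I_D = (k_n/2)(V_GS − V_t)² = (3.5/2)×(3.67 − 2.5)² = 1.75×1.17² = 2.38 mA.
V_DS = V_DD − I_D·R_D = 17 − 2.38×0.47 = 15.9 V.
Saturation requires V_DS ≥ V_GS − V_t = 1.17 V; 15.9 ≥ 1.17 ✓.

I_D ≈ 2.4 mA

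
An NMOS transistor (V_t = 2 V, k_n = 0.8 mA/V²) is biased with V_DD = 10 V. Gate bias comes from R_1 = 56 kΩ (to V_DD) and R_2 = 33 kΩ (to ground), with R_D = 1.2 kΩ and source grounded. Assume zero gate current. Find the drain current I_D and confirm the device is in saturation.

I_D ≈ 1.2 mA

V_G = V_DD·R_2/(R_1+R_2) = 10×33/89 = 3.71 V. With the source grounded, V_GS = V_G = 3.71 V.
Assume saturation: I_D = (k_n/2)(V_GS − V_t)² = (0.8/2)×(3.71 − 2)² = 0.4×1.71² = 1.17 mA.
V_DS = V_DD − I_D·R_D = 10 − 1.17×1.2 = 8.6 V.
Saturation requires V_DS ≥ V_GS − V_t = 1.71 V; 8.6 ≥ 1.71 ✓.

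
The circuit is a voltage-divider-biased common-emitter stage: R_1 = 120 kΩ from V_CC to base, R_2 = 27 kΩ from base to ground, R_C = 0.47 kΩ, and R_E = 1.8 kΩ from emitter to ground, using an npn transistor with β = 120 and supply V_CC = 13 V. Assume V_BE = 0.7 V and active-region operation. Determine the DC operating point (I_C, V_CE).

I_C ≈ 0.84 mA, V_CE ≈ 11 V

Thevenize the base divider: V_Th = V_CC·R_2/(R_1+R_2) = 13×27/147 = 2.39 V, R_Th = R_1‖R_2 = 22 kΩ.
Base-emitter loop: V_Th = I_B·R_Th + V_BE + (β+1)I_B·R_E, so I_B = (2.39 − 0.7) / (22 + 121×1.8) = 0.00704 mA.
I_C = β·I_B = 120×0.00704 = 0.844 mA, and I_E = (β+1)I_B = 0.851 mA.
V_CE = V_CC − I_C·R_C − I_E·R_E = 13 − 0.844×0.47 − 0.851×1.8 = 11.1 V.
V_CE = 11.1 V > 0.2 V confirms active-region operation.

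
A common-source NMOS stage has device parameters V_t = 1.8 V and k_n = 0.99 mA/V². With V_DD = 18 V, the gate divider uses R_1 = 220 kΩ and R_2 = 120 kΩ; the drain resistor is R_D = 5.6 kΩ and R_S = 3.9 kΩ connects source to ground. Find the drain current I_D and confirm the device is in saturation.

I_D ≈ 0.83 mA

V_G = V_DD·R_2/(R_1+R_2) = 18×120/340 = 6.35 V.
Assume saturation: I_D = (k_n/2)(V_GS − V_t)² with V_GS = V_G − I_D·R_S = 6.35 − 3.9·I_D.
Substituting gives 7.53·I_D² − 18.6·I_D + 10.3 = 0, with roots I_D = 0.834 or 1.63 mA.
The root I_D = 1.63 mA gives V_GS = -0.0164 V ≤ V_t, so take I_D = 0.834 mA.
Then V_GS = 3.1 V and V_DS = V_DD − I_D(R_D+R_S) = 18 − 0.834×9.5 = 10.1 V.
Saturation requires V_DS ≥ V_GS − V_t = 1.3 V; 10.1 ≥ 1.3 ✓.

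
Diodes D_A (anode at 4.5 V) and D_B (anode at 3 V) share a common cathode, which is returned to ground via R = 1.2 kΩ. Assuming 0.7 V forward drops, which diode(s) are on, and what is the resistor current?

Only D_A conducts; I_R ≈ 3.2 mA

Assume both conduct. Then node N would need to be at both 4.5−0.7 = 3.8 V and 3−0.7 = 2.3 V, which is impossible.
Assume only D_A conducts: V_N = 4.5 − 0.7 = 3.8 V, so I_R = 3.8/1.2 = 3.17 mA.
Check D_B: its anode-to-cathode voltage is 3 − 3.8 = -0.8 V < 0.7 V, so it is off. The assumption is consistent.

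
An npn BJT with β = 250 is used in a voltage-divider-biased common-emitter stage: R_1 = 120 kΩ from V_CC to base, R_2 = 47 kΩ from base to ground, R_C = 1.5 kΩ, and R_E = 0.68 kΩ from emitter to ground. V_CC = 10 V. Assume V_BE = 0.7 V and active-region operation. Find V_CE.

V_CE ≈ 4.4 V

Thevenize the base divider: V_Th = V_CC·R_2/(R_1+R_2) = 10×47/167 = 2.81 V, R_Th = R_1‖R_2 = 33.8 kΩ.
Base-emitter loop: V_Th = I_B·R_Th + V_BE + (β+1)I_B·R_E, so I_B = (2.81 − 0.7) / (33.8 + 251×0.68) = 0.0103 mA.
I_C = β·I_B = 250×0.0103 = 2.59 mA, and I_E = (β+1)I_B = 2.6 mA.
V_CE = V_CC − I_C·R_C − I_E·R_E = 10 − 2.59×1.5 − 2.6×0.68 = 4.36 V.
V_CE = 4.36 V > 0.2 V confirms active-region operation.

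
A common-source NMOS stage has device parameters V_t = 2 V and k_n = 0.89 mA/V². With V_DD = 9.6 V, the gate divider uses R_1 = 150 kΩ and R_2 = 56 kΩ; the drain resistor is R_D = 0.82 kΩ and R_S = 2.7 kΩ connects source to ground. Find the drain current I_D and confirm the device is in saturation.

I_D ≈ 0.074 mA

V_G = V_DD·R_2/(R_1+R_2) = 9.6×56/206 = 2.61 V.
Assume saturation: I_D = (k_n/2)(V_GS − V_t)² with V_GS = V_G − I_D·R_S = 2.61 − 2.7·I_D.
Substituting gives 3.24·I_D² − 2.47·I_D + 0.165 = 0, with roots I_D = 0.0744 or 0.686 mA.
The root I_D = 0.686 mA gives V_GS = 0.759 V ≤ V_t, so take I_D = 0.0744 mA.
Then V_GS = 2.41 V and V_DS = V_DD − I_D(R_D+R_S) = 9.6 − 0.0744×3.52 = 9.34 V.
Saturation requires V_DS ≥ V_GS − V_t = 0.409 V; 9.34 ≥ 0.409 ✓.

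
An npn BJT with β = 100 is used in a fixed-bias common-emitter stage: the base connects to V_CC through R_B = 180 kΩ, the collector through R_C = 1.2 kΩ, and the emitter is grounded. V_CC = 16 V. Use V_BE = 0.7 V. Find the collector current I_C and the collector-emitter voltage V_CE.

I_C ≈ 8.5 mA, V_CE ≈ 5.8 V

Base loop: V_CC = I_B·R_B + V_BE, so I_B = (16 − 0.7)/180 kΩ = 0.085 mA.
In the active region I_C = β·I_B = 100 × 0.085 = 8.5 mA.
Collector loop: V_CE = V_CC − I_C·R_C = 16 − 8.5×1.2 = 5.8 V.
Since V_CE = 5.8 V > V_CE(sat) ≈ 0.2 V, the transistor is in the active region as assumed.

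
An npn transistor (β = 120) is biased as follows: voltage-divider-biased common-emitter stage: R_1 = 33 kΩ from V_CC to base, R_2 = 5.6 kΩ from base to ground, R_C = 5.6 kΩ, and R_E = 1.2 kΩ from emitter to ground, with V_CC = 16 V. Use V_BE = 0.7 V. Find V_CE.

Thevenize the base divider: V_Th = V_CC·R_2/(R_1+R_2) = 16×5.6/38.6 = 2.32 V, R_Th = R_1‖R_2 = 4.79 kΩ.
Base-emitter loop: V_Th = I_B·R_Th + V_BE + (β+1)I_B·R_E, so I_B = (2.32 − 0.7) / (4.79 + 121×1.2) = 0.0108 mA.
I_C = β·I_B = 120×0.0108 = 1.3 mA, and I_E = (β+1)I_B = 1.31 mA.
V_CE = V_CC − I_C·R_C − I_E·R_E = 16 − 1.3×5.6 − 1.31×1.2 = 7.17 V.
V_CE = 7.17 V > 0.2 V confirms active-region operation.

V_CE ≈ 7.2 V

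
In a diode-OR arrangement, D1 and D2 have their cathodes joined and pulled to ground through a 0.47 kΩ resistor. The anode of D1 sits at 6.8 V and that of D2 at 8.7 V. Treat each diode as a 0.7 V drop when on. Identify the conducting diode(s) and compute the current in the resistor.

Only D2 conducts; I_R ≈ 17 mA

Assume both conduct. Then node N would need to be at both 6.8−0.7 = 6.1 V and 8.7−0.7 = 8 V, which is impossible.
Assume only D2 conducts: V_N = 8.7 − 0.7 = 8 V, so I_R = 8/0.47 = 17 mA.
Check D1: its anode-to-cathode voltage is 6.8 − 8 = -1.2 V < 0.7 V, so it is off. The assumption is consistent.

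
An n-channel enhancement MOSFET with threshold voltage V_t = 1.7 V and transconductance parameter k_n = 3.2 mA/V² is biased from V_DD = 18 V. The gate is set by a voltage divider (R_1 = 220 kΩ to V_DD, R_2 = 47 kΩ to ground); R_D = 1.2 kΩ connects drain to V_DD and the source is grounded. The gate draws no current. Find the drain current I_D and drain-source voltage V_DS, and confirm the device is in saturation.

I_D ≈ 3.5 mA, V_DS ≈ 14 V

V_G = V_DD·R_2/(R_1+R_2) = 18×47/267 = 3.17 V. With the source grounded, V_GS = V_G = 3.17 V.
Assume saturation: I_D = (k_n/2)(V_GS − V_t)² = (3.2/2)×(3.17 − 1.7)² = 1.6×1.47² = 3.45 mA.
V_DS = V_DD − I_D·R_D = 18 − 3.45×1.2 = 13.9 V.
Saturation requires V_DS ≥ V_GS − V_t = 1.47 V; 13.9 ≥ 1.47 ✓.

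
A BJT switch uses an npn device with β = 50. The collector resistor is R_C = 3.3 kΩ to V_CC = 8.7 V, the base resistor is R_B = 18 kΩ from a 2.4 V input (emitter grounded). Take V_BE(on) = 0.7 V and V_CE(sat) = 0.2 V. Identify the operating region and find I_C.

Assume active: I_B = (2.4 − 0.7)/18 = 0.0944 mA, giving I_C = β·I_B = 4.72 mA.
But then V_CE = 8.7 − 4.72×3.3 = -6.88 V < V_CE(sat) = 0.2 V — impossible in the active region.
So the transistor is saturated. With V_CE = 0.2 V, I_C = (V_CC − 0.2)/R_C = 8.5/3.3 = 2.58 mA.
Check: β·I_B = 4.72 mA > I_C = 2.58 mA, confirming saturation.

saturation; I_C ≈ 2.6 mA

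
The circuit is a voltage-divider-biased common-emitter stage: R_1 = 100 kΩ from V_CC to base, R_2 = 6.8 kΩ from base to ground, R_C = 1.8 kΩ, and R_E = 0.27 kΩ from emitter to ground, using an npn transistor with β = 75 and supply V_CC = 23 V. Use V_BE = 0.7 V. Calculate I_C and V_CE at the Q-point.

Thevenize the base divider: V_Th = V_CC·R_2/(R_1+R_2) = 23×6.8/107 = 1.46 V, R_Th = R_1‖R_2 = 6.37 kΩ.
Base-emitter loop: V_Th = I_B·R_Th + V_BE + (β+1)I_B·R_E, so I_B = (1.46 − 0.7) / (6.37 + 76×0.27) = 0.0284 mA.
I_C = β·I_B = 75×0.0284 = 2.13 mA, and I_E = (β+1)I_B = 2.16 mA.
V_CE = V_CC − I_C·R_C − I_E·R_E = 23 − 2.13×1.8 − 2.16×0.27 = 18.6 V.
V_CE = 18.6 V > 0.2 V confirms active-region operation.

I_C ≈ 2.1 mA, V_CE ≈ 19 V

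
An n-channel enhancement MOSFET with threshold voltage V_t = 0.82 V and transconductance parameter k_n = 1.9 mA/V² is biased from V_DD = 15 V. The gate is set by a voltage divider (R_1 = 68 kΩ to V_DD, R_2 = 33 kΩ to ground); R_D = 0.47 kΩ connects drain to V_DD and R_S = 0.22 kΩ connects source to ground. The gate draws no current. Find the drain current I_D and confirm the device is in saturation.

I_D ≈ 6.6 mA

V_G = V_DD·R_2/(R_1+R_2) = 15×33/101 = 4.9 V.
Assume saturation: I_D = (k_n/2)(V_GS − V_t)² with V_GS = V_G − I_D·R_S = 4.9 − 0.22·I_D.
Substituting gives 0.046·I_D² − 2.71·I_D + 15.8 = 0, with roots I_D = 6.58 or 52.3 mA.
The root I_D = 52.3 mA gives V_GS = -6.6 V ≤ V_t, so take I_D = 6.58 mA.
Then V_GS = 3.45 V and V_DS = V_DD − I_D(R_D+R_S) = 15 − 6.58×0.69 = 10.5 V.
Saturation requires V_DS ≥ V_GS − V_t = 2.63 V; 10.5 ≥ 2.63 ✓.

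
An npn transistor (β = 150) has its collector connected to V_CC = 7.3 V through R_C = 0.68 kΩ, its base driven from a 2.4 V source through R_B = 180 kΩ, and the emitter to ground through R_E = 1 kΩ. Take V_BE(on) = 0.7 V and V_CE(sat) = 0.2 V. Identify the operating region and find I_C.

active; I_C ≈ 0.77 mA

Assume active. Base-emitter loop: I_B = (V_BB − V_BE)/(R_B + (β+1)R_E) = (2.4 − 0.7)/(180 + 151×1) = 0.00514 mA.
I_C = β·I_B = 150×0.00514 = 0.77 mA.
V_CE = V_CC − I_C·R_C − I_E·R_E = 7.3 − 0.77×0.68 − 0.776×1 = 6 V > V_CE(sat), so the active-region assumption holds.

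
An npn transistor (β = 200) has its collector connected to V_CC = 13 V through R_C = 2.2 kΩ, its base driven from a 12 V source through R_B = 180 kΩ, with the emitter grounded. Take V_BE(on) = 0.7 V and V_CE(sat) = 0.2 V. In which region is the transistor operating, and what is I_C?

Assume active: I_B = (12 − 0.7)/180 = 0.0628 mA, giving I_C = β·I_B = 12.6 mA.
But then V_CE = 13 − 12.6×2.2 = -14.6 V < V_CE(sat) = 0.2 V — impossible in the active region.
So the transistor is saturated. With V_CE = 0.2 V, I_C = (V_CC − 0.2)/R_C = 12.8/2.2 = 5.82 mA.
Check: β·I_B = 12.6 mA > I_C = 5.82 mA, confirming saturation.

saturation; I_C ≈ 5.8 mA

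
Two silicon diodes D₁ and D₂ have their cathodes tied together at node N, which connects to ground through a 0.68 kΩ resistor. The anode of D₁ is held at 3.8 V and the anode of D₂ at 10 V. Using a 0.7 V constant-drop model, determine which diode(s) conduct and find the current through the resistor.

Assume both conduct. Then node N would need to be at both 3.8−0.7 = 3.1 V and 10−0.7 = 9.3 V, which is impossible.
Assume only D₂ conducts: V_N = 10 − 0.7 = 9.3 V, so I_R = 9.3/0.68 = 13.7 mA.
Check D₁: its anode-to-cathode voltage is 3.8 − 9.3 = -5.5 V < 0.7 V, so it is off. The assumption is consistent.

Only D₂ conducts; I_R ≈ 14 mA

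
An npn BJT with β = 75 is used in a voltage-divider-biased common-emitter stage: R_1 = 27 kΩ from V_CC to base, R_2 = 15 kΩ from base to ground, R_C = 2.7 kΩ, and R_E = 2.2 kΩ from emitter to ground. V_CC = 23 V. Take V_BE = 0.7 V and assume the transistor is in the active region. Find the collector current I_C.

Thevenize the base divider: V_Th = V_CC·R_2/(R_1+R_2) = 23×15/42 = 8.21 V, R_Th = R_1‖R_2 = 9.64 kΩ.
Base-emitter loop: V_Th = I_B·R_Th + V_BE + (β+1)I_B·R_E, so I_B = (8.21 − 0.7) / (9.64 + 76×2.2) = 0.0425 mA.
I_C = β·I_B = 75×0.0425 = 3.19 mA, and I_E = (β+1)I_B = 3.23 mA.
V_CE = V_CC − I_C·R_C − I_E·R_E = 23 − 3.19×2.7 − 3.23×2.2 = 7.29 V.
V_CE = 7.29 V > 0.2 V confirms active-region operation.

I_C ≈ 3.2 mA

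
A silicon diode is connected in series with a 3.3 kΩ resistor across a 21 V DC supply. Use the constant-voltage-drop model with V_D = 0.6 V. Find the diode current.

KVL around the loop: 21 = V_D + I·R = 0.6 + I × 3.3 kΩ.
So I = (21 − 0.6) / 3.3 kΩ = 20.4 / 3.3 = 6.18 mA.

I ≈ 6.2 mA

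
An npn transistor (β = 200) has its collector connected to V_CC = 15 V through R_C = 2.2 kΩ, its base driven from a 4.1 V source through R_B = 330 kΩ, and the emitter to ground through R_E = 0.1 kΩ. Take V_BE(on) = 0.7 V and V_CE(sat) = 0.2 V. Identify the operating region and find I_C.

Assume active. Base-emitter loop: I_B = (V_BB − V_BE)/(R_B + (β+1)R_E) = (4.1 − 0.7)/(330 + 201×0.1) = 0.00971 mA.
I_C = β·I_B = 200×0.00971 = 1.94 mA.
V_CE = V_CC − I_C·R_C − I_E·R_E = 15 − 1.94×2.2 − 1.95×0.1 = 10.5 V > V_CE(sat), so the active-region assumption holds.

active; I_C ≈ 1.9 mA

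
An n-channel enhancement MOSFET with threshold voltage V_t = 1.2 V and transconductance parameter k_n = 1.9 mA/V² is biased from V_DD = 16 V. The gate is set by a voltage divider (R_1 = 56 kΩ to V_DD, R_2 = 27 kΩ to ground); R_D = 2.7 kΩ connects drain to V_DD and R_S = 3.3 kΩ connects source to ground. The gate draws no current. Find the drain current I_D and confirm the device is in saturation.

I_D ≈ 0.92 mA

V_G = V_DD·R_2/(R_1+R_2) = 16×27/83 = 5.2 V.
Assume saturation: I_D = (k_n/2)(V_GS − V_t)² with V_GS = V_G − I_D·R_S = 5.2 − 3.3·I_D.
Substituting gives 10.3·I_D² − 26.1·I_D + 15.2 = 0, with roots I_D = 0.916 or 1.61 mA.
The root I_D = 1.61 mA gives V_GS = -0.101 V ≤ V_t, so take I_D = 0.916 mA.
Then V_GS = 2.18 V and V_DS = V_DD − I_D(R_D+R_S) = 16 − 0.916×6 = 10.5 V.
Saturation requires V_DS ≥ V_GS − V_t = 0.982 V; 10.5 ≥ 0.982 ✓.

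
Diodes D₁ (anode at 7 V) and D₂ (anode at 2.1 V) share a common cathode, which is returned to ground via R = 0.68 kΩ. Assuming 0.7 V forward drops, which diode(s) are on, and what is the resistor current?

Assume both conduct. Then node N would need to be at both 7−0.7 = 6.3 V and 2.1−0.7 = 1.4 V, which is impossible.
Assume only D₁ conducts: V_N = 7 − 0.7 = 6.3 V, so I_R = 6.3/0.68 = 9.26 mA.
Check D₂: its anode-to-cathode voltage is 2.1 − 6.3 = -4.2 V < 0.7 V, so it is off. The assumption is consistent.

Only D₁ conducts; I_R ≈ 9.3 mA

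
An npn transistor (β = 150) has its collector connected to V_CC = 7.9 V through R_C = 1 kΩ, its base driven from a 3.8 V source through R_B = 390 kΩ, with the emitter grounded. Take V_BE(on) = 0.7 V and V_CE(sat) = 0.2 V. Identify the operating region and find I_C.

active; I_C ≈ 1.2 mA

Assume active. Base-emitter loop: I_B = (V_BB − V_BE)/R_B = (3.8 − 0.7)/390 = 0.00795 mA.
I_C = β·I_B = 150×0.00795 = 1.19 mA.
V_CE = V_CC − I_C·R_C = 7.9 − 1.19×1 = 6.71 V > V_CE(sat), so the active-region assumption holds.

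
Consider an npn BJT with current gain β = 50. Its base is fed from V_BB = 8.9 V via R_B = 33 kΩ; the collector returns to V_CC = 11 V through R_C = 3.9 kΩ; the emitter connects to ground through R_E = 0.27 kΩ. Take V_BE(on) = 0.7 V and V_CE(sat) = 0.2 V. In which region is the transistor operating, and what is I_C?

Assume active: I_B = (8.9 − 0.7)/(33 + 51×0.27) = 0.175 mA, I_C = β·I_B = 8.77 mA.
Then V_CE = 11 − 8.77×3.9 − 8.94×0.27 = -25.6 V < 0.2 V — the active assumption fails.
Re-solve with V_CE = 0.2 V. KCL at the emitter: V_E/R_E = (V_BB−0.7−V_E)/R_B + (V_CC−0.2−V_E)/R_C, giving V_E = 0.756 V.
I_C = (V_CC − 0.2 − V_E)/R_C = (10.8 − 0.756)/3.9 = 2.58 mA.
Check: I_B = (8.2 − 0.756)/33 = 0.226 mA, and β·I_B = 11.3 mA > I_C, confirming saturation.

saturation; I_C ≈ 2.6 mA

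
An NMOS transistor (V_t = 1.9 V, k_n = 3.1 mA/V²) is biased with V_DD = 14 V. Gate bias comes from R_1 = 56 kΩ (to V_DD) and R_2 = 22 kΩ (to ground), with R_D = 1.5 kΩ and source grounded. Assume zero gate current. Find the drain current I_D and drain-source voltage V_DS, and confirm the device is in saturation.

I_D ≈ 6.5 mA, V_DS ≈ 4.2 V

V_G = V_DD·R_2/(R_1+R_2) = 14×22/78 = 3.95 V. With the source grounded, V_GS = V_G = 3.95 V.
Assume saturation: I_D = (k_n/2)(V_GS − V_t)² = (3.1/2)×(3.95 − 1.9)² = 1.55×2.05² = 6.51 mA.
V_DS = V_DD − I_D·R_D = 14 − 6.51×1.5 = 4.24 V.
Saturation requires V_DS ≥ V_GS − V_t = 2.05 V; 4.24 ≥ 2.05 ✓.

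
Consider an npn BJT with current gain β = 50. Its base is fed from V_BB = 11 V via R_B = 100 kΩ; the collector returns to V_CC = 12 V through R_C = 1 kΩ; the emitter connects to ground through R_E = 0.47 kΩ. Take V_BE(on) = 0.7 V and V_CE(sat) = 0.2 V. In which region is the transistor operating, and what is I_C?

Assume active. Base-emitter loop: I_B = (V_BB − V_BE)/(R_B + (β+1)R_E) = (11 − 0.7)/(100 + 51×0.47) = 0.0831 mA.
I_C = β·I_B = 50×0.0831 = 4.15 mA.
V_CE = V_CC − I_C·R_C − I_E·R_E = 12 − 4.15×1 − 4.24×0.47 = 5.85 V > V_CE(sat), so the active-region assumption holds.

active; I_C ≈ 4.2 mA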